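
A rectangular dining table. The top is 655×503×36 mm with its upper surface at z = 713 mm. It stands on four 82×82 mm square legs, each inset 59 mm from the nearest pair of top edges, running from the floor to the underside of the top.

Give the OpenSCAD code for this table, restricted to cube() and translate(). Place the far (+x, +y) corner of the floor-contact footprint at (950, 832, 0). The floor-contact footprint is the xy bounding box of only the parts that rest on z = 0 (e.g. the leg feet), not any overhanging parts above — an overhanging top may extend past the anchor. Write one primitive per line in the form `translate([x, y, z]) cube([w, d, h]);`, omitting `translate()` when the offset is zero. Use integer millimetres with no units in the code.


translate([354, 388, 677]) cube([655, 503, 36]);
translate([413, 447, 0]) cube([82, 82, 677]);
translate([868, 447, 0]) cube([82, 82, 677]);
translate([413, 750, 0]) cube([82, 82, 677]);
translate([868, 750, 0]) cube([82, 82, 677]);


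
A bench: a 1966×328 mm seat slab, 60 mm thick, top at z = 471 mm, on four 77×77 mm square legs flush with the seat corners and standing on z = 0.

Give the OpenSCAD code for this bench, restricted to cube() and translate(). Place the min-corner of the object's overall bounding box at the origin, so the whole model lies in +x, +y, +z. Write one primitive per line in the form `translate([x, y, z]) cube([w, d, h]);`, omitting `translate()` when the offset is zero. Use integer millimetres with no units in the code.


// leg_h = 471 − 60 = 411
translate([0, 0, 411]) cube([1966, 328, 60]);
cube([77, 77, 411]);
translate([0, 251, 0]) cube([77, 77, 411]);
translate([1889, 0, 0]) cube([77, 77, 411]);
translate([1889, 251, 0]) cube([77, 77, 411]);


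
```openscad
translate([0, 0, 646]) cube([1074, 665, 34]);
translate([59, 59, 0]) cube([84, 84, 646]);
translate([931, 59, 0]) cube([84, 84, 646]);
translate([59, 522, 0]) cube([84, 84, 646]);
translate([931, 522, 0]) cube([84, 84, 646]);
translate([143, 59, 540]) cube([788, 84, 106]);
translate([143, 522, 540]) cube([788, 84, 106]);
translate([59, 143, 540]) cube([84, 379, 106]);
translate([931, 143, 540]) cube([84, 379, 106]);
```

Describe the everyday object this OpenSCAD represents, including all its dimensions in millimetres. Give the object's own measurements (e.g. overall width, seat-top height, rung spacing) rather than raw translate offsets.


A rectangular dining table. The top is 1074×665×34 mm with its upper surface at z = 680 mm. It stands on four 84×84 mm square legs, each inset 59 mm from the nearest pair of top edges, running from the floor to the underside of the top. Four apron rails, 84 mm thick and 106 mm tall, run between adjacent legs with their top edges flush with the underside of the top and their outer faces flush with the legs' outer faces.


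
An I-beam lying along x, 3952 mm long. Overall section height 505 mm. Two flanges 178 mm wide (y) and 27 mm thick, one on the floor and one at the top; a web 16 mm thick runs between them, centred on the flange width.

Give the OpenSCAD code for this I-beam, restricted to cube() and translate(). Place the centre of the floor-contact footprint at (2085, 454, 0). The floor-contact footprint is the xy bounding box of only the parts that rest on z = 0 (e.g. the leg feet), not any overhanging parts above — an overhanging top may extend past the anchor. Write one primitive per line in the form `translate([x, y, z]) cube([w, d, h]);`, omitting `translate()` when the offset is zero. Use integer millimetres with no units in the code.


translate([109, 365, 0]) cube([3952, 178, 27]);
translate([109, 446, 27]) cube([3952, 16, 451]);
translate([109, 365, 478]) cube([3952, 178, 27]);


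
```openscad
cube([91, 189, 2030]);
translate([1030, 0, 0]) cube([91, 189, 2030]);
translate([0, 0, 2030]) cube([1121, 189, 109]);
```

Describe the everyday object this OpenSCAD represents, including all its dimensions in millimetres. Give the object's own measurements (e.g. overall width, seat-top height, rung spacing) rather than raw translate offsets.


A door frame. The clear opening is 939 mm wide and 2030 mm high. Two 91 mm wide jambs, 189 mm deep, stand either side of the opening from the floor to the top of the opening. A 109 mm thick head sits across the top of both jambs, spanning the full outside width of the frame.


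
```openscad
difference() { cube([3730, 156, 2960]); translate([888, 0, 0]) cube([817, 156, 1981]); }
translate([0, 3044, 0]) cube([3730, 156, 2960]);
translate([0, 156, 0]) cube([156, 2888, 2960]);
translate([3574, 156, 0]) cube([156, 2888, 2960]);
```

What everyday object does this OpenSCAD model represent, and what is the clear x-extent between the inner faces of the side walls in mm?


A single room. The interior width is 3418 mm.

Four walls enclosing a rectangle with a door in the front wall — a room. Outside width 3730 minus two 156 mm walls gives 3418 mm.


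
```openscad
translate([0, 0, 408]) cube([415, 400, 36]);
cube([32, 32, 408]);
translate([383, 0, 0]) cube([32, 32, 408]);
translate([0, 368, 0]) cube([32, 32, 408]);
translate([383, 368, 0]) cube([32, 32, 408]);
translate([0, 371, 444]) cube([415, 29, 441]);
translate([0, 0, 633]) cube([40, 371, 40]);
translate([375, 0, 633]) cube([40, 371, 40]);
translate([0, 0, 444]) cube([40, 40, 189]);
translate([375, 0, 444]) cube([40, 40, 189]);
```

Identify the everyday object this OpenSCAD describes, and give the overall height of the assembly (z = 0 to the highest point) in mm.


A chair. The overall height is 885 mm.

A slab on four corner posts with a tall panel at the back — a chair. The seat slab sits at z = 408 with thickness 36, and the 441 mm backrest starts at the seat top, so the overall height is 408 + 36 + 441 = 885 mm.


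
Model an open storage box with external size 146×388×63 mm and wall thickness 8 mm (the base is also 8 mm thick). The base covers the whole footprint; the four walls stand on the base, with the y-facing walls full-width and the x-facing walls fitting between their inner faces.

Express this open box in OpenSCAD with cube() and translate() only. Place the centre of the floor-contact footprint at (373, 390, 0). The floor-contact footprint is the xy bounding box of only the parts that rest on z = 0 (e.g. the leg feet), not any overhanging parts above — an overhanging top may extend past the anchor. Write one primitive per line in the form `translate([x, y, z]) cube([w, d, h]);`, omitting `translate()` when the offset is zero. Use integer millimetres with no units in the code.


translate([300, 196, 0]) cube([146, 388, 8]);
translate([300, 196, 8]) cube([146, 8, 55]);
translate([300, 576, 8]) cube([146, 8, 55]);
translate([300, 204, 8]) cube([8, 372, 55]);
translate([438, 204, 8]) cube([8, 372, 55]);


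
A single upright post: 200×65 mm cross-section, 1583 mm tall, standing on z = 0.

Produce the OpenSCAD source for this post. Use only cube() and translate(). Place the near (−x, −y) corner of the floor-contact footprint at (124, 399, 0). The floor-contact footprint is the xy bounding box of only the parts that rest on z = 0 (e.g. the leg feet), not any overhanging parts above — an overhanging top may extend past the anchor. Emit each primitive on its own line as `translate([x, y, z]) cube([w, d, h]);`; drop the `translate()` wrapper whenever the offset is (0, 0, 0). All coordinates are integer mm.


translate([124, 399, 0]) cube([200, 65, 1583]);


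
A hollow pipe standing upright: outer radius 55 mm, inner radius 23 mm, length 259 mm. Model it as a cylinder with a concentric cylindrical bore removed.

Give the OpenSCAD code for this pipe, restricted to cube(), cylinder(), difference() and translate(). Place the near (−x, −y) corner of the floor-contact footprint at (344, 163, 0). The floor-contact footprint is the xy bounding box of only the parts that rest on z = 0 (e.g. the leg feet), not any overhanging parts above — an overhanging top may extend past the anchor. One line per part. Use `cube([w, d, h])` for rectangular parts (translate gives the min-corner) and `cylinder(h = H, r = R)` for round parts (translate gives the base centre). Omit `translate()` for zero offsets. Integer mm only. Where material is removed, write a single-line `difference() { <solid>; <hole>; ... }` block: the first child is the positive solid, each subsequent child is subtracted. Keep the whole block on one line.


difference() { translate([399, 218, 0]) cylinder(h = 259, r = 55); translate([399, 218, 0]) cylinder(h = 259, r = 23); }


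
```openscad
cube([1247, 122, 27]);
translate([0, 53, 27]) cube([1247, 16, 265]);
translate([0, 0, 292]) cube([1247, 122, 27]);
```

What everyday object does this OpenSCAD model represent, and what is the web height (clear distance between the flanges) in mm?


An I-beam. The web height is 265 mm.

Two wide flanges with a thin centred web — an I-beam. Overall 319 mm minus two 27 mm flanges gives a web of 319 − 2·27 = 265 mm.


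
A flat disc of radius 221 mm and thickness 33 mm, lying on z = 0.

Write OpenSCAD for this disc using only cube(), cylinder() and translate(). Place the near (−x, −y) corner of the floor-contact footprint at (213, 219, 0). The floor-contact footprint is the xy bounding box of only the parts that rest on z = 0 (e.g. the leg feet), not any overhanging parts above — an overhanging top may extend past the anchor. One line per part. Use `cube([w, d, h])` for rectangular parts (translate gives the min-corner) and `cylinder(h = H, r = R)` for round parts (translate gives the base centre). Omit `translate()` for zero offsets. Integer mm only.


translate([434, 440, 0]) cylinder(h = 33, r = 221);


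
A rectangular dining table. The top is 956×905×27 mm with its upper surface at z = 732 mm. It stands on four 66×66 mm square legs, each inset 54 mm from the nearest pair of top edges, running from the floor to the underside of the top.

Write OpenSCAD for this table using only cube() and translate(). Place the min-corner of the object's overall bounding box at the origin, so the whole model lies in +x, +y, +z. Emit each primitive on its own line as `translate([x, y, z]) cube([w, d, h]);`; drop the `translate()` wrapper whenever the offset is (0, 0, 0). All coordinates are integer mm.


translate([0, 0, 705]) cube([956, 905, 27]);
translate([54, 54, 0]) cube([66, 66, 705]);
translate([836, 54, 0]) cube([66, 66, 705]);
translate([54, 785, 0]) cube([66, 66, 705]);
translate([836, 785, 0]) cube([66, 66, 705]);


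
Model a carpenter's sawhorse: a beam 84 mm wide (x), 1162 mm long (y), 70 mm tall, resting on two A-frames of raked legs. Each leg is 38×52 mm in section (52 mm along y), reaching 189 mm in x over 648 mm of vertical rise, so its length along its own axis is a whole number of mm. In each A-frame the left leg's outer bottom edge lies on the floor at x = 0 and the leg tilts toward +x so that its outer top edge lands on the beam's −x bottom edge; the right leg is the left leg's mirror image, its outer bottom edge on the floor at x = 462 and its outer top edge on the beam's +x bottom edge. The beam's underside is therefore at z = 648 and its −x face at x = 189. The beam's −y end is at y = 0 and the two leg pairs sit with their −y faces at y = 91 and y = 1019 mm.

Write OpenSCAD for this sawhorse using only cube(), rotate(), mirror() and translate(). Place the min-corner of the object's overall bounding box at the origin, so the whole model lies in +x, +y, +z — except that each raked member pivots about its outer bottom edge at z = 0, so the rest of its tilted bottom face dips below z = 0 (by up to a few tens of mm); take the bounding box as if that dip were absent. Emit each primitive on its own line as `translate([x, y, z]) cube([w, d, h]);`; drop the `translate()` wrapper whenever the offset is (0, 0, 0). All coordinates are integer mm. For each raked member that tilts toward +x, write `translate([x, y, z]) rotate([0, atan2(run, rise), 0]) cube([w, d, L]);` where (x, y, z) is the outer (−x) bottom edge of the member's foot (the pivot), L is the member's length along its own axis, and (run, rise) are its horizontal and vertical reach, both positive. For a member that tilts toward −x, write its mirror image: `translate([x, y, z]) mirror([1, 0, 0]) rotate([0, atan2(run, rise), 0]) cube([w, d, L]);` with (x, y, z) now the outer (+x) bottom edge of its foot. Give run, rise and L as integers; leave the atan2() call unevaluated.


// leg length = √(189² + 648²) = 675
// right-leg outer foot x = 2·189 + 84 = 462
// beam min-corner = (189, 0, 648)
translate([189, 0, 648]) cube([84, 1162, 70]);
translate([0, 91, 0]) rotate([0, atan2(189, 648), 0]) cube([38, 52, 675]);
translate([462, 91, 0]) mirror([1, 0, 0]) rotate([0, atan2(189, 648), 0]) cube([38, 52, 675]);
translate([0, 1019, 0]) rotate([0, atan2(189, 648), 0]) cube([38, 52, 675]);
translate([462, 1019, 0]) mirror([1, 0, 0]) rotate([0, atan2(189, 648), 0]) cube([38, 52, 675]);


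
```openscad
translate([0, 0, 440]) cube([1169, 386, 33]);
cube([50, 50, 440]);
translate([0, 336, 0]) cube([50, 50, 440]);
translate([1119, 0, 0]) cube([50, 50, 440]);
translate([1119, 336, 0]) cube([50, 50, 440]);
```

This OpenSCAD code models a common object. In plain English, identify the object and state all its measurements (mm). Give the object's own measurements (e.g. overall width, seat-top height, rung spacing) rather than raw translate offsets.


A bench: a 1169×386 mm seat slab, 33 mm thick, top at z = 473 mm, on four 50×50 mm square legs flush with the seat corners and standing on z = 0.


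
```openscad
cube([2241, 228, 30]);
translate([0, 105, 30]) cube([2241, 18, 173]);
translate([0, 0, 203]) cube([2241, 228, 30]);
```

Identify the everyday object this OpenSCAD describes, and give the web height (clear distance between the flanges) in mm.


An I-beam. The web height is 173 mm.

Two wide flanges with a thin centred web — an I-beam. Overall 233 mm minus two 30 mm flanges gives a web of 233 − 2·30 = 173 mm.


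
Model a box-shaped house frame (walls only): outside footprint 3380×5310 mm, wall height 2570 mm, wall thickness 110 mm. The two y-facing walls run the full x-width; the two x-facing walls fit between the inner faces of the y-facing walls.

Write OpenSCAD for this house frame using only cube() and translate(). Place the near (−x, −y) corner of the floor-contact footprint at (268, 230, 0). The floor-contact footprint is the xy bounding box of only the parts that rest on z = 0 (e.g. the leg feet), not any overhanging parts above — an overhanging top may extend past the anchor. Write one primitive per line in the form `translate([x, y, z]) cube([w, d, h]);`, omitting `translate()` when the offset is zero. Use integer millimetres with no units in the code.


translate([268, 230, 0]) cube([3380, 110, 2570]);
translate([268, 5430, 0]) cube([3380, 110, 2570]);
translate([268, 340, 0]) cube([110, 5090, 2570]);
translate([3538, 340, 0]) cube([110, 5090, 2570]);


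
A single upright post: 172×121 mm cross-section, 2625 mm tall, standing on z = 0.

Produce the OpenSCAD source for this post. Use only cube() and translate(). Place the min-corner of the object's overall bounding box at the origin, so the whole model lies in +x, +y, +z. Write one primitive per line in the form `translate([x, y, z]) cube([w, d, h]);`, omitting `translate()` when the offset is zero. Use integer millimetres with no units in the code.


cube([172, 121, 2625]);


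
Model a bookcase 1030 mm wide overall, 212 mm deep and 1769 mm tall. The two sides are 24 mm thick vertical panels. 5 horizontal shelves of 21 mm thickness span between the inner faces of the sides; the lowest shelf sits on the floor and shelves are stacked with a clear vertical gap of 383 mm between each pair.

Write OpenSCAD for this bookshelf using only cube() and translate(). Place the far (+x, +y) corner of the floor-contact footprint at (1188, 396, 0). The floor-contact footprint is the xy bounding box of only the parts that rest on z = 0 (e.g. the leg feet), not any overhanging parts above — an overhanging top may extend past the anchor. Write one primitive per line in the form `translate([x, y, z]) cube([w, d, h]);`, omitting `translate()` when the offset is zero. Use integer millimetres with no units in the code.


translate([158, 184, 0]) cube([24, 212, 1769]);
translate([1164, 184, 0]) cube([24, 212, 1769]);
translate([182, 184, 0]) cube([982, 212, 21]);
translate([182, 184, 404]) cube([982, 212, 21]);
translate([182, 184, 808]) cube([982, 212, 21]);
translate([182, 184, 1212]) cube([982, 212, 21]);
translate([182, 184, 1616]) cube([982, 212, 21]);


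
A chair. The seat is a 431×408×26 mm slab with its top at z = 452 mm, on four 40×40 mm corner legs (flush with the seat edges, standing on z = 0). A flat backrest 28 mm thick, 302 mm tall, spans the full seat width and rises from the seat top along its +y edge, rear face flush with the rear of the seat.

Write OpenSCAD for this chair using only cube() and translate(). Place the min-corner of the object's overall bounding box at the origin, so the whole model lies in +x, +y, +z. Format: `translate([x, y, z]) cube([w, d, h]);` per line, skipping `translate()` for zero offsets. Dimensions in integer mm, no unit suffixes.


// leg_h = 452 - 26 = 426
translate([0, 0, 426]) cube([431, 408, 26]);
cube([40, 40, 426]);
translate([391, 0, 0]) cube([40, 40, 426]);
translate([0, 368, 0]) cube([40, 40, 426]);
translate([391, 368, 0]) cube([40, 40, 426]);
translate([0, 380, 452]) cube([431, 28, 302]);


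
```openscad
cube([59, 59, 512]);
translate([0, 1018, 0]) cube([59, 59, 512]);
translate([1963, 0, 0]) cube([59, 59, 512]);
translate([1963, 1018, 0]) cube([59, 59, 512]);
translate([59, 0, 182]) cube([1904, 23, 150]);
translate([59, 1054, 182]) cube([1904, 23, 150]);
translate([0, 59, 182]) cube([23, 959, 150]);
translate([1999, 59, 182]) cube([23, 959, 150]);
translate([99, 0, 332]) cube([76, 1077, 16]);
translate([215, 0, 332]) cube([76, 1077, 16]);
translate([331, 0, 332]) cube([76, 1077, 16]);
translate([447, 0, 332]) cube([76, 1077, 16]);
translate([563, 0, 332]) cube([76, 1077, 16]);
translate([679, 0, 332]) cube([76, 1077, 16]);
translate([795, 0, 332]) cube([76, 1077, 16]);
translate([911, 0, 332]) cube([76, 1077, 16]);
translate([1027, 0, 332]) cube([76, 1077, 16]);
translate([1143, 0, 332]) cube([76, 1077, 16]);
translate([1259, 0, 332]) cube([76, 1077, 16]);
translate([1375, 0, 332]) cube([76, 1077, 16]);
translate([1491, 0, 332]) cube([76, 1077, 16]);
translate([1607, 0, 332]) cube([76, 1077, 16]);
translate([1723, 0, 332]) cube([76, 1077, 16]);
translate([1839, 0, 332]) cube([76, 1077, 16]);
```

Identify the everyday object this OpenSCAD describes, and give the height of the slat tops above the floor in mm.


A bed frame. The slat-top height is 348 mm.

Four posts, four rails, and a row of slats — a bed frame. Slats sit on the rails at z = 182 + 150 = 332; with slat thickness 16, the top is 348 mm.


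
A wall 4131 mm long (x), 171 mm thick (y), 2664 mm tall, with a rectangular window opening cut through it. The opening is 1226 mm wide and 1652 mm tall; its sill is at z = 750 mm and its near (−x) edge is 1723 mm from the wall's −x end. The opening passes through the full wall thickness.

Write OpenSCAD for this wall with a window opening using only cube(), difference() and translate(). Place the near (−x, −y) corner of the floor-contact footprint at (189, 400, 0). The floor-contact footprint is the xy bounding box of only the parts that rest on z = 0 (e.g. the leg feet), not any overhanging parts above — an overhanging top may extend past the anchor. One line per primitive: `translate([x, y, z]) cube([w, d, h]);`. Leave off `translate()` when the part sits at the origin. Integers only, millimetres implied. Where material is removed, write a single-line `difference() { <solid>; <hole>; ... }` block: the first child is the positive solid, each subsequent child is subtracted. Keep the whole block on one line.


difference() { translate([189, 400, 0]) cube([4131, 171, 2664]); translate([1912, 400, 750]) cube([1226, 171, 1652]); }


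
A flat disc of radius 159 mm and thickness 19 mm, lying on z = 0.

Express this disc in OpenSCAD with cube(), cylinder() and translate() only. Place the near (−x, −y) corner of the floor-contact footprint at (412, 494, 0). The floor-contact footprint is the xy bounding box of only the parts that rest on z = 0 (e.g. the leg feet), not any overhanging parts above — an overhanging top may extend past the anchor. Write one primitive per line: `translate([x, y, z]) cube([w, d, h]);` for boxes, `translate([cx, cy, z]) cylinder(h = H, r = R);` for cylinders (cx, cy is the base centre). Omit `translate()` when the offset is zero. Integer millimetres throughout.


translate([571, 653, 0]) cylinder(h = 19, r = 159);


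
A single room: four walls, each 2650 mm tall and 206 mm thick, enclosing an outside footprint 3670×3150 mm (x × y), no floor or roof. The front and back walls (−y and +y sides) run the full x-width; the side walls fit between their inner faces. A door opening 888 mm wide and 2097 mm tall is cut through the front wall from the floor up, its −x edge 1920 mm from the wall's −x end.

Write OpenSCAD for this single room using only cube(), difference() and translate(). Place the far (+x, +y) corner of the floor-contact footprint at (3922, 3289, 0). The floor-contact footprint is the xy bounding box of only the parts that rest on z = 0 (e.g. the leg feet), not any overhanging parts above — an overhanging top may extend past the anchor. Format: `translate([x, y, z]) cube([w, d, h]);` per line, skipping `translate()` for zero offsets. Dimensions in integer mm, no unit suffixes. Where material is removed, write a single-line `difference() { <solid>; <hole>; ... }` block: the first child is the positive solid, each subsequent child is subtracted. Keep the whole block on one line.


difference() { translate([252, 139, 0]) cube([3670, 206, 2650]); translate([2172, 139, 0]) cube([888, 206, 2097]); }
translate([252, 3083, 0]) cube([3670, 206, 2650]);
translate([252, 345, 0]) cube([206, 2738, 2650]);
translate([3716, 345, 0]) cube([206, 2738, 2650]);


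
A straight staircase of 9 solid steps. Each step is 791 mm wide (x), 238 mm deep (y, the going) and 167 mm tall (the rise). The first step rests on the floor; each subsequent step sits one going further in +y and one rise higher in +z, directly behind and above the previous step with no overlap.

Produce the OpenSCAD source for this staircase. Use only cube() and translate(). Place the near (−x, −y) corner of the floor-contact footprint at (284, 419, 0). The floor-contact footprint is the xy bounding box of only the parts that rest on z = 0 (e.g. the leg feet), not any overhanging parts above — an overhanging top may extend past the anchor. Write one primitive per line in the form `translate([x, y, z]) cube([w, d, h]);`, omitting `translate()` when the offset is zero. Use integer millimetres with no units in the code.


translate([284, 419, 0]) cube([791, 238, 167]);
translate([284, 657, 167]) cube([791, 238, 167]);
translate([284, 895, 334]) cube([791, 238, 167]);
translate([284, 1133, 501]) cube([791, 238, 167]);
translate([284, 1371, 668]) cube([791, 238, 167]);
translate([284, 1609, 835]) cube([791, 238, 167]);
translate([284, 1847, 1002]) cube([791, 238, 167]);
translate([284, 2085, 1169]) cube([791, 238, 167]);
translate([284, 2323, 1336]) cube([791, 238, 167]);


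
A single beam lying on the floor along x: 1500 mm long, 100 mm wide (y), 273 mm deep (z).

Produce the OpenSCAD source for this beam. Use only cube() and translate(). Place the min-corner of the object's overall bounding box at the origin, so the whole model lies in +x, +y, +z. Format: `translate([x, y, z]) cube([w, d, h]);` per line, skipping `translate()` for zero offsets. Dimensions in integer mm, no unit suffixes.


cube([1500, 100, 273]);


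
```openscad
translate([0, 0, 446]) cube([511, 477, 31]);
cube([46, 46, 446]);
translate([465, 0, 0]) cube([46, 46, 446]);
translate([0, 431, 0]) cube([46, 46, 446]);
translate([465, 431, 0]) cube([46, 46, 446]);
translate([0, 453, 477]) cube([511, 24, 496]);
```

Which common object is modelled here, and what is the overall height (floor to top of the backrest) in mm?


A chair. The overall height is 973 mm.

A slab on four corner posts with a tall panel at the back — a chair. The seat slab sits at z = 446 with thickness 31, and the 496 mm backrest starts at the seat top, so the overall height is 446 + 31 + 496 = 973 mm.


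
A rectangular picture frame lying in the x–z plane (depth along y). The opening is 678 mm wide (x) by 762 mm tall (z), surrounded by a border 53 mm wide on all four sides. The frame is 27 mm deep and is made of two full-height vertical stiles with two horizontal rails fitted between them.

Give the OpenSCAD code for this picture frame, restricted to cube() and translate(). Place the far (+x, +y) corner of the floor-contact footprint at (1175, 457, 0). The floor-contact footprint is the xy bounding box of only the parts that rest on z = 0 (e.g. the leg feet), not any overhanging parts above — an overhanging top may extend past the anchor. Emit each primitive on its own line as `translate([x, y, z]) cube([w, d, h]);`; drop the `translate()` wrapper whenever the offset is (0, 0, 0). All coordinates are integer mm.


translate([391, 430, 0]) cube([53, 27, 868]);
translate([1122, 430, 0]) cube([53, 27, 868]);
translate([444, 430, 0]) cube([678, 27, 53]);
translate([444, 430, 815]) cube([678, 27, 53]);


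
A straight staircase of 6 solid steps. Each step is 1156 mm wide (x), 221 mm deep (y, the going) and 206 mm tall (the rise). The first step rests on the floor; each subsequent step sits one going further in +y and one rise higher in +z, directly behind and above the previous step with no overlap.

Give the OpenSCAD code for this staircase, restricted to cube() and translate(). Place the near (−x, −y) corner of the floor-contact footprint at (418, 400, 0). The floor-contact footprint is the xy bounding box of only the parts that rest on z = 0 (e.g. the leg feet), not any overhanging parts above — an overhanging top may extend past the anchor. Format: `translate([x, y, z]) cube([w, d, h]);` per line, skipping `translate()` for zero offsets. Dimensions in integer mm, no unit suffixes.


translate([418, 400, 0]) cube([1156, 221, 206]);
translate([418, 621, 206]) cube([1156, 221, 206]);
translate([418, 842, 412]) cube([1156, 221, 206]);
translate([418, 1063, 618]) cube([1156, 221, 206]);
translate([418, 1284, 824]) cube([1156, 221, 206]);
translate([418, 1505, 1030]) cube([1156, 221, 206]);


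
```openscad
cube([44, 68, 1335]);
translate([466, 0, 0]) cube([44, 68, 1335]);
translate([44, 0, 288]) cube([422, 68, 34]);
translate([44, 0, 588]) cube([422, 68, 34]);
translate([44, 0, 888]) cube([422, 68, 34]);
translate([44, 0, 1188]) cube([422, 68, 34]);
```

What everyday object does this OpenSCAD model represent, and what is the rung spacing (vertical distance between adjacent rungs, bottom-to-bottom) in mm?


A ladder. The rung spacing is 300 mm.

Two tall 44×68 posts with 4 short bars between them — a ladder. Adjacent rungs sit at z = 288 and z = 588, so the spacing is 588 − 288 = 300 mm.


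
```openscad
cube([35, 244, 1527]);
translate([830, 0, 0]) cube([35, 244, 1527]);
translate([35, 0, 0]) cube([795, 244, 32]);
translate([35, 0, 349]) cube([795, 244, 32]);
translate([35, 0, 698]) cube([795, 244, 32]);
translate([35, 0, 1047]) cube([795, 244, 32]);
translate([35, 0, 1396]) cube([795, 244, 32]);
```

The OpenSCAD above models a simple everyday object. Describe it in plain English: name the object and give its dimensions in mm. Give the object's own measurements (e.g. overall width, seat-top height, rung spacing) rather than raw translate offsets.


An open bookshelf. Two side panels, each 35 mm thick, 244 mm deep and 1527 mm tall, stand 865 mm apart (outside-to-outside). Between them sit 5 shelves, each 32 mm thick and 244 mm deep, spanning the full gap between the sides. The bottom shelf rests on the floor (its underside at z = 0) and the clear gap between one shelf's top and the next shelf's underside is 317 mm.


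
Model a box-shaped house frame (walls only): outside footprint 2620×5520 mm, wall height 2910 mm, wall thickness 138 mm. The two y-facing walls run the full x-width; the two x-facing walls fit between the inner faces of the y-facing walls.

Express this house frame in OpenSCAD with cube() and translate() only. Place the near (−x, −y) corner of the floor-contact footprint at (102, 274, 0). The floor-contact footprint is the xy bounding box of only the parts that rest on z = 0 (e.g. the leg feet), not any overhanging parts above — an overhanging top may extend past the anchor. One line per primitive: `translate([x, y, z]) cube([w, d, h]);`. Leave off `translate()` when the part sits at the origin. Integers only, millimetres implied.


translate([102, 274, 0]) cube([2620, 138, 2910]);
translate([102, 5656, 0]) cube([2620, 138, 2910]);
translate([102, 412, 0]) cube([138, 5244, 2910]);
translate([2584, 412, 0]) cube([138, 5244, 2910]);


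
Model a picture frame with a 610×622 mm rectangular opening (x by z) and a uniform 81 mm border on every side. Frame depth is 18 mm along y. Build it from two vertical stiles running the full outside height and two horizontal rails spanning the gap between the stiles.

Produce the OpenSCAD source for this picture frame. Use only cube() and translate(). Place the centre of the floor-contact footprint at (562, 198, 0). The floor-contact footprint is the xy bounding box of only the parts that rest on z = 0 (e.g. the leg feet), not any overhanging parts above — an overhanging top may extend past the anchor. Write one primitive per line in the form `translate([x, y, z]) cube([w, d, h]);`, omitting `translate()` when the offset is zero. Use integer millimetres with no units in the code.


translate([176, 189, 0]) cube([81, 18, 784]);
translate([867, 189, 0]) cube([81, 18, 784]);
translate([257, 189, 0]) cube([610, 18, 81]);
translate([257, 189, 703]) cube([610, 18, 81]);


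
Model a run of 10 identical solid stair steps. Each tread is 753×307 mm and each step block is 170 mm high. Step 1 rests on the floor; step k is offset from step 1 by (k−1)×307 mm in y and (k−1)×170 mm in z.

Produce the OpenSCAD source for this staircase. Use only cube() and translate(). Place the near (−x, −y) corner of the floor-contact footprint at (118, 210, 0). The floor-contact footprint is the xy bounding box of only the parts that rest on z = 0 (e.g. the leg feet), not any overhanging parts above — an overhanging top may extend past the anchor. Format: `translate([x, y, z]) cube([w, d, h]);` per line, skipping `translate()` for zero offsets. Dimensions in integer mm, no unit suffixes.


translate([118, 210, 0]) cube([753, 307, 170]);
translate([118, 517, 170]) cube([753, 307, 170]);
translate([118, 824, 340]) cube([753, 307, 170]);
translate([118, 1131, 510]) cube([753, 307, 170]);
translate([118, 1438, 680]) cube([753, 307, 170]);
translate([118, 1745, 850]) cube([753, 307, 170]);
translate([118, 2052, 1020]) cube([753, 307, 170]);
translate([118, 2359, 1190]) cube([753, 307, 170]);
translate([118, 2666, 1360]) cube([753, 307, 170]);
translate([118, 2973, 1530]) cube([753, 307, 170]);


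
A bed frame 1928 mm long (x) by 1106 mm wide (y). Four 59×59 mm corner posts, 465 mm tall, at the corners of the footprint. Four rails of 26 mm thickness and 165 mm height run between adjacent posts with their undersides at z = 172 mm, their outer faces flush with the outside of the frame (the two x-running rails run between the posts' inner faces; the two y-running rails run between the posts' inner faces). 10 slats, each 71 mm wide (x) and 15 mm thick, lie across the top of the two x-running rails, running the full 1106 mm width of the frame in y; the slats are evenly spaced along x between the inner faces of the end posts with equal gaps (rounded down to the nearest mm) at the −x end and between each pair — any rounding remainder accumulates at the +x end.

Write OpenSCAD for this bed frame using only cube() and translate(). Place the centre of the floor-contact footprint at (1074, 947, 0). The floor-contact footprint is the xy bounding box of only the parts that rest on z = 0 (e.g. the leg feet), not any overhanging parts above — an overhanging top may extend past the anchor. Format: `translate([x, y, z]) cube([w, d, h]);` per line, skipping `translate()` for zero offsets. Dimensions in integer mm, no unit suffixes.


// slat z = rail_z + rail_h = 172 + 165 = 337
// slat gap = ⌊(1810 − 10·71) / 11⌋ = 100
translate([110, 394, 0]) cube([59, 59, 465]);
translate([110, 1441, 0]) cube([59, 59, 465]);
translate([1979, 394, 0]) cube([59, 59, 465]);
translate([1979, 1441, 0]) cube([59, 59, 465]);
translate([169, 394, 172]) cube([1810, 26, 165]);
translate([169, 1474, 172]) cube([1810, 26, 165]);
translate([110, 453, 172]) cube([26, 988, 165]);
translate([2012, 453, 172]) cube([26, 988, 165]);
translate([269, 394, 337]) cube([71, 1106, 15]);
translate([440, 394, 337]) cube([71, 1106, 15]);
translate([611, 394, 337]) cube([71, 1106, 15]);
translate([782, 394, 337]) cube([71, 1106, 15]);
translate([953, 394, 337]) cube([71, 1106, 15]);
translate([1124, 394, 337]) cube([71, 1106, 15]);
translate([1295, 394, 337]) cube([71, 1106, 15]);
translate([1466, 394, 337]) cube([71, 1106, 15]);
translate([1637, 394, 337]) cube([71, 1106, 15]);
translate([1808, 394, 337]) cube([71, 1106, 15]);


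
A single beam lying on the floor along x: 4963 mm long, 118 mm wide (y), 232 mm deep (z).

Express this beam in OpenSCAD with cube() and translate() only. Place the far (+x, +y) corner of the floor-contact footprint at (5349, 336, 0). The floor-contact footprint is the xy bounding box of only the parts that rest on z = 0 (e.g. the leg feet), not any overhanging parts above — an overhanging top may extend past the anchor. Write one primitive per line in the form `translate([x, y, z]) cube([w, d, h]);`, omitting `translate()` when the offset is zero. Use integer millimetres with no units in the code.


translate([386, 218, 0]) cube([4963, 118, 232]);


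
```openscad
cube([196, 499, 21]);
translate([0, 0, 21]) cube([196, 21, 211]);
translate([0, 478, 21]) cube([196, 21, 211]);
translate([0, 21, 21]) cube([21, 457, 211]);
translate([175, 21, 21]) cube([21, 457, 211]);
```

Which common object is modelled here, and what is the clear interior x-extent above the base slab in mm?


An open box. The internal width is 154 mm.

A 196×499 base slab with four walls standing on it — an open box. The base is 196 mm wide and the walls are 21 mm thick, so the internal width is 196 − 2 × 21 = 154 mm.


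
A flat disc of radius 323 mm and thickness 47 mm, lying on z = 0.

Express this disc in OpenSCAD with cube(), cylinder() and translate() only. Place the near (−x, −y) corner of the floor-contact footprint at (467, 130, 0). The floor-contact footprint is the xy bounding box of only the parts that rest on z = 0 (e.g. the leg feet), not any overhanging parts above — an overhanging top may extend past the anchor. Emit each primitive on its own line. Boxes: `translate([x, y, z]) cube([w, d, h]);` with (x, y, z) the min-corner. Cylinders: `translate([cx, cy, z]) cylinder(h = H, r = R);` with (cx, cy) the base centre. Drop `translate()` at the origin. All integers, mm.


translate([790, 453, 0]) cylinder(h = 47, r = 323);


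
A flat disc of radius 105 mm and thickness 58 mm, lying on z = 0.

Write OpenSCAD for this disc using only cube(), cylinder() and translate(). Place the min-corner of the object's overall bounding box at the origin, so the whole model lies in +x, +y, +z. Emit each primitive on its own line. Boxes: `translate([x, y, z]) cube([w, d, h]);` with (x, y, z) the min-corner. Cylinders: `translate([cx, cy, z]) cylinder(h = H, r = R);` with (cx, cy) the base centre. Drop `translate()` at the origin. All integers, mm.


translate([105, 105, 0]) cylinder(h = 58, r = 105);


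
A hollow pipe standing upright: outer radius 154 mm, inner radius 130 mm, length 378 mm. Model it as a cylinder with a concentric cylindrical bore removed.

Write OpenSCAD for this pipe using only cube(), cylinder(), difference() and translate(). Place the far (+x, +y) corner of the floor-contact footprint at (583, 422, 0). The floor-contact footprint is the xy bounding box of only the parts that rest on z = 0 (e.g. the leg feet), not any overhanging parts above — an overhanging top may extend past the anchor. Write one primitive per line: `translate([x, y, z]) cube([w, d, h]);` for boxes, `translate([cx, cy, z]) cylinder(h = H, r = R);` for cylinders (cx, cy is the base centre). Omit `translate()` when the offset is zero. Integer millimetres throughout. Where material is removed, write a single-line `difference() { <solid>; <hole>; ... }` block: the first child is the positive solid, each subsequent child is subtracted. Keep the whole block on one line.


difference() { translate([429, 268, 0]) cylinder(h = 378, r = 154); translate([429, 268, 0]) cylinder(h = 378, r = 130); }


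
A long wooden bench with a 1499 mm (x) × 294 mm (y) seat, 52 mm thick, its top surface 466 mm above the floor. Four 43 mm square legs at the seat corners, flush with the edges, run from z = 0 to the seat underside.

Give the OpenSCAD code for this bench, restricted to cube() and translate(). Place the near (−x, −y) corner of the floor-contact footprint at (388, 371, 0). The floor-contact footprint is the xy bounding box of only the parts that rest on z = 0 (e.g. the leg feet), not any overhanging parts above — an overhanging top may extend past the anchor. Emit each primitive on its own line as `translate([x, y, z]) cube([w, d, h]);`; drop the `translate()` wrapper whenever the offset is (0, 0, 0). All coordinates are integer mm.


// leg_h = 466 − 52 = 414
translate([388, 371, 414]) cube([1499, 294, 52]);
translate([388, 371, 0]) cube([43, 43, 414]);
translate([388, 622, 0]) cube([43, 43, 414]);
translate([1844, 371, 0]) cube([43, 43, 414]);
translate([1844, 622, 0]) cube([43, 43, 414]);


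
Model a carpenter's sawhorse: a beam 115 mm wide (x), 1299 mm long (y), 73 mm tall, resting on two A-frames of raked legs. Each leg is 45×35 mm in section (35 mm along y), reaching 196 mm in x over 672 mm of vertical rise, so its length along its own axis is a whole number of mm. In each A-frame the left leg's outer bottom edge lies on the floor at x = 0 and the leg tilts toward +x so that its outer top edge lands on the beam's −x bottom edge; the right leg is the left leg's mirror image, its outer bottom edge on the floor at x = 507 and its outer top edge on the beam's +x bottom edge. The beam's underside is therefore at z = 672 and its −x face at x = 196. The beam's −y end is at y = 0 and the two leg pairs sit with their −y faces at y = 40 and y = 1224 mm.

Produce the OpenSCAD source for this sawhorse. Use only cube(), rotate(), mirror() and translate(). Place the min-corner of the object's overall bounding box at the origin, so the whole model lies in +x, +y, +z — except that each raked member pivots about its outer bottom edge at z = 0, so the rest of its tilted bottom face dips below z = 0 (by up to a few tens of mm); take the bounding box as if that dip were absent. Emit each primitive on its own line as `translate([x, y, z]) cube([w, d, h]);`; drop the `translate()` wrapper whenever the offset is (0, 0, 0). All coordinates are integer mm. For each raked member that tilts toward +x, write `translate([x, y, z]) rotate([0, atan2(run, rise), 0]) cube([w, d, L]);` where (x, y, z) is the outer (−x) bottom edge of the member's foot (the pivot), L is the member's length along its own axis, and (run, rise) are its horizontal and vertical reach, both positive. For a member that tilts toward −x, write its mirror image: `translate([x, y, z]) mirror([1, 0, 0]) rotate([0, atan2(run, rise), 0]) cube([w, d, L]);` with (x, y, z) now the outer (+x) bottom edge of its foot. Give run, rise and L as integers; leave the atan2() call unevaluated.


// leg length = √(196² + 672²) = 700
// right-leg outer foot x = 2·196 + 115 = 507
// beam min-corner = (196, 0, 672)
translate([196, 0, 672]) cube([115, 1299, 73]);
translate([0, 40, 0]) rotate([0, atan2(196, 672), 0]) cube([45, 35, 700]);
translate([507, 40, 0]) mirror([1, 0, 0]) rotate([0, atan2(196, 672), 0]) cube([45, 35, 700]);
translate([0, 1224, 0]) rotate([0, atan2(196, 672), 0]) cube([45, 35, 700]);
translate([507, 1224, 0]) mirror([1, 0, 0]) rotate([0, atan2(196, 672), 0]) cube([45, 35, 700]);
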